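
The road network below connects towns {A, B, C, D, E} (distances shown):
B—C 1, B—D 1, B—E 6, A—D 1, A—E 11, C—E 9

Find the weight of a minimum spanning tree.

9

Prim's algorithm from E:
Step 1: cheapest edge leaving the tree is B—E (6); add B.
Step 2: cheapest edge leaving the tree is B—C (1); add C.
Step 3: cheapest edge leaving the tree is B—D (1); add D.
Step 4: cheapest edge leaving the tree is A—D (1); add A.
MST edges: B—E, B—C, B—D, A—D; total weight 6+1+1+1 = 9.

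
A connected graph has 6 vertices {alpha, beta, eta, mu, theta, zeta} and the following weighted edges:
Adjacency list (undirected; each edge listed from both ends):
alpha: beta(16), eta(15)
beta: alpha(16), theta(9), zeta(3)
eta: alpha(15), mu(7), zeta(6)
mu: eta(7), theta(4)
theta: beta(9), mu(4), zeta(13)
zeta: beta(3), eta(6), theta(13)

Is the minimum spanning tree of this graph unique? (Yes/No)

Yes

Kruskal: consider edges lightest-first.
beta-zeta (3): add. Components now {mu} {eta} {beta,zeta} {alpha} {theta}
mu-theta (4): add. Components now {mu,theta} {eta} {beta,zeta} {alpha}
eta-zeta (6): add. Components now {mu,theta} {beta,eta,zeta} {alpha}
eta-mu (7): add. Components now {beta,eta,mu,theta,zeta} {alpha}
beta-theta (9): skip — beta and theta already connected.
theta-zeta (13): skip — zeta and theta already connected.
alpha-eta (15): add. Components now {alpha,beta,eta,mu,theta,zeta}
Every non-tree edge has weight strictly greater than the heaviest edge on the tree path between its endpoints, so the MST is unique.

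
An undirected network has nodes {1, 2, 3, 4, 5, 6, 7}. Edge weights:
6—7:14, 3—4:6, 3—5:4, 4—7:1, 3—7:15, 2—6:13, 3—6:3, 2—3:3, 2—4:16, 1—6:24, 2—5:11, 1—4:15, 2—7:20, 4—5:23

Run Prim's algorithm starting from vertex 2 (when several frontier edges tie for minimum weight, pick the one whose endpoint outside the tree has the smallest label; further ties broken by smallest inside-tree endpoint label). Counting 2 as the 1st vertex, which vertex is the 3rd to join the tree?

6

Prim, starting at 2.
Step 1: frontier [2—3 3, 2—5 11, 2—6 13, 2—4 16, 2—7 20] → take 2—3 (3); add 3.
Step 2: frontier [2—5 11, 2—6 13, 2—4 16, 2—7 20, 3—6 3, 3—5 4, 3—4 6, 3—7 15] → take 3—6 (3); add 6.
Step 3: frontier [2—5 11, 2—4 16, 2—7 20, 3—5 4, 3—4 6, 3—7 15, 6—7 14, 1—6 24] → take 3—5 (4); add 5.
Step 4: frontier [2—4 16, 2—7 20, 3—4 6, 3—7 15, 4—5 23, 6—7 14, 1—6 24] → take 3—4 (6); add 4.
Step 5: frontier [2—7 20, 3—7 15, 4—7 1, 1—4 15, 6—7 14, 1—6 24] → take 4—7 (1); add 7.
Step 6: frontier [1—4 15, 1—6 24] → take 1—4 (15); add 1.
Vertex order: 2, 3, 6, 5, 4, 7, 1. The 3rd vertex is 6.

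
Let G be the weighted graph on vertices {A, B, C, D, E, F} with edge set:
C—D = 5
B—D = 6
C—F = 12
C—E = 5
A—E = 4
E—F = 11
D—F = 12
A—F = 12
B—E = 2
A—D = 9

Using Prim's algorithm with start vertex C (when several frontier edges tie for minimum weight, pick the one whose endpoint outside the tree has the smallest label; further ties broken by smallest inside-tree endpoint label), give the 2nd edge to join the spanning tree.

C-E

Prim, starting at C.
Step 1: frontier [C—D 5, C—E 5, C—F 12] → take C—D (5); add D.
Step 2: frontier [C—E 5, C—F 12, B—D 6, A—D 9, D—F 12] → take C—E (5); add E.
Step 3: frontier [C—F 12, B—D 6, A—D 9, D—F 12, B—E 2, A—E 4, E—F 11] → take B—E (2); add B.
Step 4: frontier [C—F 12, A—D 9, D—F 12, A—E 4, E—F 11] → take A—E (4); add A.
Step 5: frontier [A—F 12, C—F 12, D—F 12, E—F 11] → take E—F (11); add F.
The 2nd edge added is C—E.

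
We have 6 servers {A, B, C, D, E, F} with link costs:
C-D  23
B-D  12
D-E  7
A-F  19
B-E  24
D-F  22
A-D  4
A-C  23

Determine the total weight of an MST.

65

Grow the tree from E using Prim:
Step 1: cheapest edge leaving the tree is D-E (7); add D.
Step 2: cheapest edge leaving the tree is A-D (4); add A.
Step 3: cheapest edge leaving the tree is B-D (12); add B.
Step 4: cheapest edge leaving the tree is A-F (19); add F.
Step 5: cheapest edge leaving the tree is A-C (23); add C.
MST edges: D-E, A-D, B-D, A-F, A-C; total weight 7+4+12+19+23 = 65.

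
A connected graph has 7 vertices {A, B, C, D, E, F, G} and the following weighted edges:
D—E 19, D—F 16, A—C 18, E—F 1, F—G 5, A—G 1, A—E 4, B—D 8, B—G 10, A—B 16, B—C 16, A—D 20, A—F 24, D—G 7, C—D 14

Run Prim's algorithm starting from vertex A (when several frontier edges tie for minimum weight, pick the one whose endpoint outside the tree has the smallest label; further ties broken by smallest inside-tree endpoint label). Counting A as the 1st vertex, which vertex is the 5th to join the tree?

D

Prim's algorithm from A:
Step 1: cheapest edge leaving the tree is A—G (1); add G.
Step 2: cheapest edge leaving the tree is A—E (4); add E.
Step 3: cheapest edge leaving the tree is E—F (1); add F.
Step 4: cheapest edge leaving the tree is D—G (7); add D.
Step 5: cheapest edge leaving the tree is B—D (8); add B.
Step 6: cheapest edge leaving the tree is C—D (14); add C.
Vertex order: A, G, E, F, D, B, C. The 5th vertex is D.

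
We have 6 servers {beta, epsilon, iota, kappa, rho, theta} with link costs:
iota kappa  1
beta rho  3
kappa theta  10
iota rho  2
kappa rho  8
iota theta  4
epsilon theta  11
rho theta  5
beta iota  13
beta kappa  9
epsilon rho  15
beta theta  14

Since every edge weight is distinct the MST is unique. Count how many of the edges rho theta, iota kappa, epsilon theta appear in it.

Sort edges by weight, then run Kruskal:
iota kappa (1): add — endpoints in different components.
iota rho (2): add — endpoints in different components.
beta rho (3): add — endpoints in different components.
iota theta (4): add — endpoints in different components.
rho theta (5): skip — rho and theta already connected.
kappa rho (8): skip — rho and kappa already connected.
beta kappa (9): skip — kappa and beta already connected.
kappa theta (10): skip — kappa and theta already connected.
epsilon theta (11): add — endpoints in different components.
MST edge set: {iota kappa, iota rho, beta rho, iota theta, epsilon theta}.
Of the listed edges, {iota kappa, epsilon theta} are in the MST → 2.

2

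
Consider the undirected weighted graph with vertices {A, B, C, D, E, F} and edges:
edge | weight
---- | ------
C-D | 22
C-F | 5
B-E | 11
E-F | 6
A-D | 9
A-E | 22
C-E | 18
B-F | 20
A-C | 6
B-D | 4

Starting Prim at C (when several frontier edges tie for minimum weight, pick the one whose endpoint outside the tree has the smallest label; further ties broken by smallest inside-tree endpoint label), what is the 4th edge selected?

Grow the tree from C using Prim:
Step 1: cheapest edge leaving the tree is C-F (5); add F.
Step 2: cheapest edge leaving the tree is A-C (6); add A.
Step 3: cheapest edge leaving the tree is E-F (6); add E.
Step 4: cheapest edge leaving the tree is A-D (9); add D.
Step 5: cheapest edge leaving the tree is B-D (4); add B.
The 4th edge added is A-D.

A-D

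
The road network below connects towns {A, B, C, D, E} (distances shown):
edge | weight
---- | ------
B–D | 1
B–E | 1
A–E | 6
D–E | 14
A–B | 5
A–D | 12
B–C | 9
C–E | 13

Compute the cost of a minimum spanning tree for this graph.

Prim, starting at C.
Step 1: cheapest edge leaving the tree is B–C (9); add B.
Step 2: cheapest edge leaving the tree is B–D (1); add D.
Step 3: cheapest edge leaving the tree is B–E (1); add E.
Step 4: cheapest edge leaving the tree is A–B (5); add A.
MST edges: B–C, B–D, B–E, A–B; total weight 9+1+1+5 = 16.

16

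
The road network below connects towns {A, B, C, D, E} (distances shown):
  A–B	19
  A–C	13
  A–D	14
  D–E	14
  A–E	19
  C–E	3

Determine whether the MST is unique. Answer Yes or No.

Sort edges by weight, then run Kruskal:
C–E (3): add. Components now {A} {B} {C,E} {D}
A–C (13): add. Components now {A,C,E} {B} {D}
A–D (14): add. Components now {A,C,D,E} {B}
D–E (14): skip — D and E already connected.
A–B (19): add. Components now {A,B,C,D,E}
Non-tree edge D–E has weight 14, equal to the heaviest edge on its tree cycle — swapping gives another MST of the same weight. Not unique.

No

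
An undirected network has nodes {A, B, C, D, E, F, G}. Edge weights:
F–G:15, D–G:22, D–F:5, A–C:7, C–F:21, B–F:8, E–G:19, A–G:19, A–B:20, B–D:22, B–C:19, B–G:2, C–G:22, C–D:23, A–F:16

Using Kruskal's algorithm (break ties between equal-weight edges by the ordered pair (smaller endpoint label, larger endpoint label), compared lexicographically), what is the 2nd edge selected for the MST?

D-F

Sort edges by weight, then run Kruskal:
B–G (2): add. Components now {A} {B,G} {C} {D} {E} {F}
D–F (5): add. Components now {A} {B,G} {C} {D,F} {E}
A–C (7): add. Components now {A,C} {B,G} {D,F} {E}
B–F (8): add. Components now {A,C} {B,D,F,G} {E}
F–G (15): skip — F and G already connected.
A–F (16): add. Components now {A,B,C,D,F,G} {E}
A–G (19): skip — A and G already connected.
B–C (19): skip — B and C already connected.
E–G (19): add. Components now {A,B,C,D,E,F,G}
The 2nd edge added is D–F.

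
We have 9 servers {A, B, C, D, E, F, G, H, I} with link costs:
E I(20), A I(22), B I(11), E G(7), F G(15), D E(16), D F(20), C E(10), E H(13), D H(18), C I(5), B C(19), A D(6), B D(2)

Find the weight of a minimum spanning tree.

69

Prim, starting at H.
Step 1: frontier [E H 13, D H 18] → take E H (13); add E.
Step 2: frontier [E G 7, C E 10, D E 16, E I 20, D H 18] → take E G (7); add G.
Step 3: frontier [C E 10, D E 16, E I 20, F G 15, D H 18] → take C E (10); add C.
Step 4: frontier [C I 5, B C 19, D E 16, E I 20, F G 15, D H 18] → take C I (5); add I.
Step 5: frontier [B C 19, D E 16, F G 15, D H 18, B I 11, A I 22] → take B I (11); add B.
Step 6: frontier [B D 2, D E 16, F G 15, D H 18, A I 22] → take B D (2); add D.
Step 7: frontier [A D 6, D F 20, F G 15, A I 22] → take A D (6); add A.
Step 8: frontier [D F 20, F G 15] → take F G (15); add F.
MST edges: E H, E G, C E, C I, B I, B D, A D, F G; total weight 13+7+10+5+11+2+6+15 = 69.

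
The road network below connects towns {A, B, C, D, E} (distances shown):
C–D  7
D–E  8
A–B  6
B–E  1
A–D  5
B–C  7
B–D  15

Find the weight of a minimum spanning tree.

19

Grow the tree from D using Prim:
Step 1: frontier [A–D 5, C–D 7, D–E 8, B–D 15] → take A–D (5); add A.
Step 2: frontier [A–B 6, C–D 7, D–E 8, B–D 15] → take A–B (6); add B.
Step 3: frontier [B–E 1, B–C 7, C–D 7, D–E 8] → take B–E (1); add E.
Step 4: frontier [B–C 7, C–D 7] → take B–C (7); add C.
MST edges: A–D, A–B, B–E, B–C; total weight 5+6+1+7 = 19.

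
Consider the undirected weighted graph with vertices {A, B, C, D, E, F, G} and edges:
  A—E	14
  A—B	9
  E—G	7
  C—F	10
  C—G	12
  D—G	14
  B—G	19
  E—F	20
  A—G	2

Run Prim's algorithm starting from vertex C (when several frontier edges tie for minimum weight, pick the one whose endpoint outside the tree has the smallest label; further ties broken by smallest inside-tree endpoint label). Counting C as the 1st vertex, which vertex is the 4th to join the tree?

Prim, starting at C.
Step 1: frontier [C—F 10, C—G 12] → take C—F (10); add F.
Step 2: frontier [C—G 12, E—F 20] → take C—G (12); add G.
Step 3: frontier [E—F 20, A—G 2, E—G 7, D—G 14, B—G 19] → take A—G (2); add A.
Step 4: frontier [A—B 9, A—E 14, E—F 20, E—G 7, D—G 14, B—G 19] → take E—G (7); add E.
Step 5: frontier [A—B 9, D—G 14, B—G 19] → take A—B (9); add B.
Step 6: frontier [D—G 14] → take D—G (14); add D.
Vertex order: C, F, G, A, E, B, D. The 4th vertex is A.

A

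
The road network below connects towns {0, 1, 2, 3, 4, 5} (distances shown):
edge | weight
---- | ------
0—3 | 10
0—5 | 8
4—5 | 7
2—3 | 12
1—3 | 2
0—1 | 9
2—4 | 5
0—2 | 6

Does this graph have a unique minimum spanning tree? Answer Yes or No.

Sort edges by weight, then run Kruskal:
1—3 (2): add — endpoints in different components.
2—4 (5): add — endpoints in different components.
0—2 (6): add — endpoints in different components.
4—5 (7): add — endpoints in different components.
0—5 (8): skip — 0 and 5 already connected.
0—1 (9): add — endpoints in different components.
Every non-tree edge has weight strictly greater than the heaviest edge on the tree path between its endpoints, so the MST is unique.

Yes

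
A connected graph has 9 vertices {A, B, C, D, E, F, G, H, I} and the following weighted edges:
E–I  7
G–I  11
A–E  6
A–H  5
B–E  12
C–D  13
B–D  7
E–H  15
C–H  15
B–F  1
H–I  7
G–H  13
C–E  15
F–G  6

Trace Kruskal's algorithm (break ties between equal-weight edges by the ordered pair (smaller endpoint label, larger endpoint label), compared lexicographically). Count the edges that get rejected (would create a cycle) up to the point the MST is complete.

Kruskal: consider edges lightest-first.
B–F (1): add — endpoints in different components.
A–H (5): add — endpoints in different components.
A–E (6): add — endpoints in different components.
F–G (6): add — endpoints in different components.
B–D (7): add — endpoints in different components.
E–I (7): add — endpoints in different components.
H–I (7): skip — H and I already connected.
G–I (11): add — endpoints in different components.
B–E (12): skip — B and E already connected.
C–D (13): add — endpoints in different components.
Edges rejected before the tree was complete: 2.

2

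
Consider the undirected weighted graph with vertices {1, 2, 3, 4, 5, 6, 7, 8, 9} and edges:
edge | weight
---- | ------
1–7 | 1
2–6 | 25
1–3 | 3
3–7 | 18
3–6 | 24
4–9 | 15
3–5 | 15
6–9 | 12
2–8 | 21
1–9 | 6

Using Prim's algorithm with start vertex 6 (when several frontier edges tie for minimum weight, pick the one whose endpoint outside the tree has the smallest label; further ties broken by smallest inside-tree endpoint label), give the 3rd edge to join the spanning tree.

1-7

Grow the tree from 6 using Prim:
Step 1: cheapest edge leaving the tree is 6–9 (12); add 9.
Step 2: cheapest edge leaving the tree is 1–9 (6); add 1.
Step 3: cheapest edge leaving the tree is 1–7 (1); add 7.
Step 4: cheapest edge leaving the tree is 1–3 (3); add 3.
Step 5: cheapest edge leaving the tree is 4–9 (15); add 4.
Step 6: cheapest edge leaving the tree is 3–5 (15); add 5.
Step 7: cheapest edge leaving the tree is 2–6 (25); add 2.
Step 8: cheapest edge leaving the tree is 2–8 (21); add 8.
The 3rd edge added is 1–7.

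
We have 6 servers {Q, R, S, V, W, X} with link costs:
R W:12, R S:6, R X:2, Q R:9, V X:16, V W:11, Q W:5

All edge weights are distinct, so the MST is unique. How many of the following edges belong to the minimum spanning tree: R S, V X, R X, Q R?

Kruskal: consider edges lightest-first.
R X (2): add — endpoints in different components.
Q W (5): add — endpoints in different components.
R S (6): add — endpoints in different components.
Q R (9): add — endpoints in different components.
V W (11): add — endpoints in different components.
MST edge set: {R X, Q W, R S, Q R, V W}.
Of the listed edges, {R S, R X, Q R} are in the MST → 3.

3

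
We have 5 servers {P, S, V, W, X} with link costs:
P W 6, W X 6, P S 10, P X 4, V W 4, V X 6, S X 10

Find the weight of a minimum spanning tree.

Kruskal's algorithm — process edges by increasing weight (ties by edge label):
P X (4): add — endpoints in different components.
V W (4): add — endpoints in different components.
P W (6): add — endpoints in different components.
V X (6): skip — V and X already connected.
W X (6): skip — W and X already connected.
P S (10): add — endpoints in different components.
MST edges: P X, V W, P W, P S; total weight 4+4+6+10 = 24.

24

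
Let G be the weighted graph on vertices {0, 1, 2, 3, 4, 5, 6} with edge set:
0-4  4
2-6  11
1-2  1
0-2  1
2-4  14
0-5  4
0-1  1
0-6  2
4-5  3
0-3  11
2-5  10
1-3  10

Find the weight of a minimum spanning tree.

Sort edges by weight, then run Kruskal:
0-1 (1): add — endpoints in different components.
0-2 (1): add — endpoints in different components.
1-2 (1): skip — 1 and 2 already connected.
0-6 (2): add — endpoints in different components.
4-5 (3): add — endpoints in different components.
0-4 (4): add — endpoints in different components.
0-5 (4): skip — 0 and 5 already connected.
1-3 (10): add — endpoints in different components.
MST edges: 0-1, 0-2, 0-6, 4-5, 0-4, 1-3; total weight 1+1+2+3+4+10 = 21.

21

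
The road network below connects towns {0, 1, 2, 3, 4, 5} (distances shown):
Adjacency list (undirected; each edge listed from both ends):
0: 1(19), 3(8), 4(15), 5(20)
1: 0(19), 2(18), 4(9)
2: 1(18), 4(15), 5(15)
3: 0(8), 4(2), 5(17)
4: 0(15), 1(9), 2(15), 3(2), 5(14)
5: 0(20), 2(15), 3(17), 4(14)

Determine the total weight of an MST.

Grow the tree from 1 using Prim:
Step 1: cheapest edge leaving the tree is 1—4 (9); add 4.
Step 2: cheapest edge leaving the tree is 3—4 (2); add 3.
Step 3: cheapest edge leaving the tree is 0—3 (8); add 0.
Step 4: cheapest edge leaving the tree is 4—5 (14); add 5.
Step 5: cheapest edge leaving the tree is 2—4 (15); add 2.
MST edges: 1—4, 3—4, 0—3, 4—5, 2—4; total weight 9+2+8+14+15 = 48.

48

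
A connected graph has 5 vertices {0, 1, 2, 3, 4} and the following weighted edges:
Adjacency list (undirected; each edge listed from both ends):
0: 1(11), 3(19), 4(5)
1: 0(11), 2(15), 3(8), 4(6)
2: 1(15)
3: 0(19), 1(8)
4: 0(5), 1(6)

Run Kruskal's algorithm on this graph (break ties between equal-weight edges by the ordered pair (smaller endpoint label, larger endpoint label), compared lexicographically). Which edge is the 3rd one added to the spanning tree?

1-3

Kruskal: consider edges lightest-first.
0 4 (5): add — endpoints in different components.
1 4 (6): add — endpoints in different components.
1 3 (8): add — endpoints in different components.
0 1 (11): skip — 0 and 1 already connected.
1 2 (15): add — endpoints in different components.
The 3rd edge added is 1 3.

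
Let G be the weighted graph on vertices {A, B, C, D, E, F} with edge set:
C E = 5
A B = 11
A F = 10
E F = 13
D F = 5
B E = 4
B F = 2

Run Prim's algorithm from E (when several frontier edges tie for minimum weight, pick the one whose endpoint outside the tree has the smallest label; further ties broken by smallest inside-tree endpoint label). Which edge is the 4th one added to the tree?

D-F

Prim's algorithm from E:
Step 1: cheapest edge leaving the tree is B E (4); add B.
Step 2: cheapest edge leaving the tree is B F (2); add F.
Step 3: cheapest edge leaving the tree is C E (5); add C.
Step 4: cheapest edge leaving the tree is D F (5); add D.
Step 5: cheapest edge leaving the tree is A F (10); add A.
The 4th edge added is D F.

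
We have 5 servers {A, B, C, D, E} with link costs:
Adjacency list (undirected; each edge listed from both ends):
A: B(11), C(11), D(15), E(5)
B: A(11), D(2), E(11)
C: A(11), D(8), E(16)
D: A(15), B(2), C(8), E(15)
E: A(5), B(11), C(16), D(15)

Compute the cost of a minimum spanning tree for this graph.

Prim's algorithm from E:
Step 1: frontier [A E 5, B E 11, D E 15, C E 16] → take A E (5); add A.
Step 2: frontier [A B 11, A C 11, A D 15, B E 11, D E 15, C E 16] → take A B (11); add B.
Step 3: frontier [A C 11, A D 15, B D 2, D E 15, C E 16] → take B D (2); add D.
Step 4: frontier [A C 11, C D 8, C E 16] → take C D (8); add C.
MST edges: A E, A B, B D, C D; total weight 5+11+2+8 = 26.

26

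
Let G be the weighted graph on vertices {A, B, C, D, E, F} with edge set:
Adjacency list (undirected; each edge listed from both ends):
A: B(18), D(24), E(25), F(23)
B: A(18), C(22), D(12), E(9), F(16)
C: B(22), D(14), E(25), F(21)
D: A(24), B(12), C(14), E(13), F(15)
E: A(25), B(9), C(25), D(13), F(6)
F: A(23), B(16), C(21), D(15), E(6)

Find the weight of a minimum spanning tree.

59

Sort edges by weight, then run Kruskal:
E—F (6): add — endpoints in different components.
B—E (9): add — endpoints in different components.
B—D (12): add — endpoints in different components.
D—E (13): skip — D and E already connected.
C—D (14): add — endpoints in different components.
D—F (15): skip — D and F already connected.
B—F (16): skip — B and F already connected.
A—B (18): add — endpoints in different components.
MST edges: E—F, B—E, B—D, C—D, A—B; total weight 6+9+12+14+18 = 59.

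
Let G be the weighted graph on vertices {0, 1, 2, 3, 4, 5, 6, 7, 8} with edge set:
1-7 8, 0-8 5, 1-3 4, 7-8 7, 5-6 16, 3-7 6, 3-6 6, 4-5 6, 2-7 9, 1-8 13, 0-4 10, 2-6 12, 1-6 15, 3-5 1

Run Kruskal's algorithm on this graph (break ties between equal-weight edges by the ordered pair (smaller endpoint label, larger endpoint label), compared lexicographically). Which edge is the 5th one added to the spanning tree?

3-7

Kruskal's algorithm — process edges by increasing weight (ties by edge label):
3-5 (1): add — endpoints in different components.
1-3 (4): add — endpoints in different components.
0-8 (5): add — endpoints in different components.
3-6 (6): add — endpoints in different components.
3-7 (6): add — endpoints in different components.
4-5 (6): add — endpoints in different components.
7-8 (7): add — endpoints in different components.
1-7 (8): skip — 1 and 7 already connected.
2-7 (9): add — endpoints in different components.
The 5th edge added is 3-7.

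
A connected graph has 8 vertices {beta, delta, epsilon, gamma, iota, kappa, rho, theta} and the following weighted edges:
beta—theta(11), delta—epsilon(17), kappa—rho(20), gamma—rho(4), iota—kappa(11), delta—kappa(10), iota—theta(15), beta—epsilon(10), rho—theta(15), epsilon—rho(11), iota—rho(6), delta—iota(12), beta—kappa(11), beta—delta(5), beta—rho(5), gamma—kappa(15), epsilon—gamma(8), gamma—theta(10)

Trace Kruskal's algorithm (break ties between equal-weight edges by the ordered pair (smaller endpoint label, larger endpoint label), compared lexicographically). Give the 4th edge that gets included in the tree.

iota-rho

Kruskal: consider edges lightest-first.
gamma—rho (4): add — endpoints in different components.
beta—delta (5): add — endpoints in different components.
beta—rho (5): add — endpoints in different components.
iota—rho (6): add — endpoints in different components.
epsilon—gamma (8): add — endpoints in different components.
beta—epsilon (10): skip — epsilon and beta already connected.
delta—kappa (10): add — endpoints in different components.
gamma—theta (10): add — endpoints in different components.
The 4th edge added is iota—rho.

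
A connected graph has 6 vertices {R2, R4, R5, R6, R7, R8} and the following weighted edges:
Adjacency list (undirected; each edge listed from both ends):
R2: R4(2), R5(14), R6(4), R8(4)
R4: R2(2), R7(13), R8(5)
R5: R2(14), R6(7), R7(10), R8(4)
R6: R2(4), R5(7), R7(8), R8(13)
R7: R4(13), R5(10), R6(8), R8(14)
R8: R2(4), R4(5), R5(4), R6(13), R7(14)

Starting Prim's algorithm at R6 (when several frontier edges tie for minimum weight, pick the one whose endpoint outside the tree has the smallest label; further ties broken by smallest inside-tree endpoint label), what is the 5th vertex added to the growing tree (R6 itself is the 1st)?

R5

Prim's algorithm from R6:
Step 1: cheapest edge leaving the tree is R2–R6 (4); add R2.
Step 2: cheapest edge leaving the tree is R2–R4 (2); add R4.
Step 3: cheapest edge leaving the tree is R2–R8 (4); add R8.
Step 4: cheapest edge leaving the tree is R5–R8 (4); add R5.
Step 5: cheapest edge leaving the tree is R6–R7 (8); add R7.
Vertex order: R6, R2, R4, R8, R5, R7. The 5th vertex is R5.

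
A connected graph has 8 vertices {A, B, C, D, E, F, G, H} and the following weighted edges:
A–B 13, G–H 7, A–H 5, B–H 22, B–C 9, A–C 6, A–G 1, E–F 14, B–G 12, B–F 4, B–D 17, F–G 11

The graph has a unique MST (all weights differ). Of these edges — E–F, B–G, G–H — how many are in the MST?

1

Kruskal's algorithm — process edges by increasing weight (ties by edge label):
A–G (1): add — endpoints in different components.
B–F (4): add — endpoints in different components.
A–H (5): add — endpoints in different components.
A–C (6): add — endpoints in different components.
G–H (7): skip — G and H already connected.
B–C (9): add — endpoints in different components.
F–G (11): skip — F and G already connected.
B–G (12): skip — B and G already connected.
A–B (13): skip — A and B already connected.
E–F (14): add — endpoints in different components.
B–D (17): add — endpoints in different components.
MST edge set: {A–G, B–F, A–H, A–C, B–C, E–F, B–D}.
Of the listed edges, {E–F} are in the MST → 1.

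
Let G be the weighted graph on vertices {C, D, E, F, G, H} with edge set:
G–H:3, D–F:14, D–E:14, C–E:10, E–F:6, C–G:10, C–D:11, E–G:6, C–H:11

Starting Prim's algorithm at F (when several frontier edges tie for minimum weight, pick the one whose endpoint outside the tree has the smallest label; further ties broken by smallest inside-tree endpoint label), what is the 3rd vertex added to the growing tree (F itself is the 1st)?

Prim, starting at F.
Step 1: cheapest edge leaving the tree is E–F (6); add E.
Step 2: cheapest edge leaving the tree is E–G (6); add G.
Step 3: cheapest edge leaving the tree is G–H (3); add H.
Step 4: cheapest edge leaving the tree is C–E (10); add C.
Step 5: cheapest edge leaving the tree is C–D (11); add D.
Vertex order: F, E, G, H, C, D. The 3rd vertex is G.

G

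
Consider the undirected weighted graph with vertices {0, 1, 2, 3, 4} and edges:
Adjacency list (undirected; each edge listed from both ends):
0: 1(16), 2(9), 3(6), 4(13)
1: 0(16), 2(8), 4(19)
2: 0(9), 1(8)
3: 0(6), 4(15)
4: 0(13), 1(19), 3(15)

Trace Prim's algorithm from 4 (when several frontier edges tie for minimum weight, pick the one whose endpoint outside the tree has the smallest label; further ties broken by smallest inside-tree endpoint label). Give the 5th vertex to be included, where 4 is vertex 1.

1

Prim, starting at 4.
Step 1: cheapest edge leaving the tree is 0–4 (13); add 0.
Step 2: cheapest edge leaving the tree is 0–3 (6); add 3.
Step 3: cheapest edge leaving the tree is 0–2 (9); add 2.
Step 4: cheapest edge leaving the tree is 1–2 (8); add 1.
Vertex order: 4, 0, 3, 2, 1. The 5th vertex is 1.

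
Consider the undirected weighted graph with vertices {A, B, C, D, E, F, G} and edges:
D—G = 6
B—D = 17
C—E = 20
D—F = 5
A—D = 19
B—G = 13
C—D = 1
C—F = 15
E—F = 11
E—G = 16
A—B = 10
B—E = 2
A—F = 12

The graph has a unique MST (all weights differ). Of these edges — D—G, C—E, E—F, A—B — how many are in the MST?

3

Kruskal's algorithm — process edges by increasing weight (ties by edge label):
C—D (1): add — endpoints in different components.
B—E (2): add — endpoints in different components.
D—F (5): add — endpoints in different components.
D—G (6): add — endpoints in different components.
A—B (10): add — endpoints in different components.
E—F (11): add — endpoints in different components.
MST edge set: {C—D, B—E, D—F, D—G, A—B, E—F}.
Of the listed edges, {D—G, E—F, A—B} are in the MST → 3.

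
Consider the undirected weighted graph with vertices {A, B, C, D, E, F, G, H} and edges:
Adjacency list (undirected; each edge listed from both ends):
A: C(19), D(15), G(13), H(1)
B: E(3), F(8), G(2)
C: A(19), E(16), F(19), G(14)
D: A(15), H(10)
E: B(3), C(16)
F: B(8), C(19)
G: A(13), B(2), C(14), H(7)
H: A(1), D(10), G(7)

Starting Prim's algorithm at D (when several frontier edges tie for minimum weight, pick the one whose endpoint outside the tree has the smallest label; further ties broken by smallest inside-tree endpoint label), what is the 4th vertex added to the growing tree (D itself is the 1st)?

G

Grow the tree from D using Prim:
Step 1: cheapest edge leaving the tree is D–H (10); add H.
Step 2: cheapest edge leaving the tree is A–H (1); add A.
Step 3: cheapest edge leaving the tree is G–H (7); add G.
Step 4: cheapest edge leaving the tree is B–G (2); add B.
Step 5: cheapest edge leaving the tree is B–E (3); add E.
Step 6: cheapest edge leaving the tree is B–F (8); add F.
Step 7: cheapest edge leaving the tree is C–G (14); add C.
Vertex order: D, H, A, G, B, E, F, C. The 4th vertex is G.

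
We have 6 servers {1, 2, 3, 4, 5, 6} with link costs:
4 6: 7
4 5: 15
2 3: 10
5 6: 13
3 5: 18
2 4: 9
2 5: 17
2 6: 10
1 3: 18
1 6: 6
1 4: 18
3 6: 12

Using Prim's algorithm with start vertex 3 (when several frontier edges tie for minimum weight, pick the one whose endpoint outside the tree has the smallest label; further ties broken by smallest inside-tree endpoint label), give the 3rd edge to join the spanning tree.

Prim, starting at 3.
Step 1: frontier [2 3 10, 3 6 12, 1 3 18, 3 5 18] → take 2 3 (10); add 2.
Step 2: frontier [2 4 9, 2 6 10, 2 5 17, 3 6 12, 1 3 18, 3 5 18] → take 2 4 (9); add 4.
Step 3: frontier [2 6 10, 2 5 17, 3 6 12, 1 3 18, 3 5 18, 4 6 7, 4 5 15, 1 4 18] → take 4 6 (7); add 6.
Step 4: frontier [2 5 17, 1 3 18, 3 5 18, 4 5 15, 1 4 18, 1 6 6, 5 6 13] → take 1 6 (6); add 1.
Step 5: frontier [2 5 17, 3 5 18, 4 5 15, 5 6 13] → take 5 6 (13); add 5.
The 3rd edge added is 4 6.

4-6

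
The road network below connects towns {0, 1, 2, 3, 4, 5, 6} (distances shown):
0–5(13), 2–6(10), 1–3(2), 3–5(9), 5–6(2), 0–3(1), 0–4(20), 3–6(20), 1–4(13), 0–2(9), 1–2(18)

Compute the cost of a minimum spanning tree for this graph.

Grow the tree from 0 using Prim:
Step 1: frontier [0–3 1, 0–2 9, 0–5 13, 0–4 20] → take 0–3 (1); add 3.
Step 2: frontier [0–2 9, 0–5 13, 0–4 20, 1–3 2, 3–5 9, 3–6 20] → take 1–3 (2); add 1.
Step 3: frontier [0–2 9, 0–5 13, 0–4 20, 1–4 13, 1–2 18, 3–5 9, 3–6 20] → take 0–2 (9); add 2.
Step 4: frontier [0–5 13, 0–4 20, 1–4 13, 2–6 10, 3–5 9, 3–6 20] → take 3–5 (9); add 5.
Step 5: frontier [0–4 20, 1–4 13, 2–6 10, 3–6 20, 5–6 2] → take 5–6 (2); add 6.
Step 6: frontier [0–4 20, 1–4 13] → take 1–4 (13); add 4.
MST edges: 0–3, 1–3, 0–2, 3–5, 5–6, 1–4; total weight 1+2+9+9+2+13 = 36.

36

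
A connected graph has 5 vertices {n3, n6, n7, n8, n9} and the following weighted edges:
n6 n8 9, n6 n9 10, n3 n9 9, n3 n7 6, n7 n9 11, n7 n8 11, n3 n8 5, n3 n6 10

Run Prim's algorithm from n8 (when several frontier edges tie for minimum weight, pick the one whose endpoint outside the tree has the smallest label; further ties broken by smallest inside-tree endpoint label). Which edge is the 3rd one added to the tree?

Prim, starting at n8.
Step 1: frontier [n3 n8 5, n6 n8 9, n7 n8 11] → take n3 n8 (5); add n3.
Step 2: frontier [n3 n7 6, n3 n9 9, n3 n6 10, n6 n8 9, n7 n8 11] → take n3 n7 (6); add n7.
Step 3: frontier [n3 n9 9, n3 n6 10, n7 n9 11, n6 n8 9] → take n6 n8 (9); add n6.
Step 4: frontier [n3 n9 9, n6 n9 10, n7 n9 11] → take n3 n9 (9); add n9.
The 3rd edge added is n6 n8.

n6-n8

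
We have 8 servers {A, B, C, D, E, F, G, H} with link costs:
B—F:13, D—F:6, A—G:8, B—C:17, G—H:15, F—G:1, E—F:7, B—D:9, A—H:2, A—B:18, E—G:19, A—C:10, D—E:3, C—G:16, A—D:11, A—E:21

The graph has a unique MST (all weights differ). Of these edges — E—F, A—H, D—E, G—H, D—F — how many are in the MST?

Kruskal's algorithm — process edges by increasing weight (ties by edge label):
F—G (1): add — endpoints in different components.
A—H (2): add — endpoints in different components.
D—E (3): add — endpoints in different components.
D—F (6): add — endpoints in different components.
E—F (7): skip — E and F already connected.
A—G (8): add — endpoints in different components.
B—D (9): add — endpoints in different components.
A—C (10): add — endpoints in different components.
MST edge set: {F—G, A—H, D—E, D—F, A—G, B—D, A—C}.
Of the listed edges, {A—H, D—E, D—F} are in the MST → 3.

3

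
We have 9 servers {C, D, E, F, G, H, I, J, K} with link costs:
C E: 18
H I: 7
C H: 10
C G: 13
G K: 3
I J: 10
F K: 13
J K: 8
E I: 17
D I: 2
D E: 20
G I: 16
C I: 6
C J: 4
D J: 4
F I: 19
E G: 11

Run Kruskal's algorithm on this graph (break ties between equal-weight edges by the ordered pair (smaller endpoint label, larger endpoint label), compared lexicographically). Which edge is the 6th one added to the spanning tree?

Kruskal's algorithm — process edges by increasing weight (ties by edge label):
D I (2): add — endpoints in different components.
G K (3): add — endpoints in different components.
C J (4): add — endpoints in different components.
D J (4): add — endpoints in different components.
C I (6): skip — C and I already connected.
H I (7): add — endpoints in different components.
J K (8): add — endpoints in different components.
C H (10): skip — C and H already connected.
I J (10): skip — I and J already connected.
E G (11): add — endpoints in different components.
C G (13): skip — C and G already connected.
F K (13): add — endpoints in different components.
The 6th edge added is J K.

J-K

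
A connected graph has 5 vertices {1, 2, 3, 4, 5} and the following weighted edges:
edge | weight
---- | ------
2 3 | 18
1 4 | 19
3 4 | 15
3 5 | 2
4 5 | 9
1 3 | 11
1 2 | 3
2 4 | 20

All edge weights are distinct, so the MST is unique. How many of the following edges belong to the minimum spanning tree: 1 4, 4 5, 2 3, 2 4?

Kruskal's algorithm — process edges by increasing weight (ties by edge label):
3 5 (2): add. Components now {1} {2} {3,5} {4}
1 2 (3): add. Components now {1,2} {3,5} {4}
4 5 (9): add. Components now {1,2} {3,4,5}
1 3 (11): add. Components now {1,2,3,4,5}
MST edge set: {3 5, 1 2, 4 5, 1 3}.
Of the listed edges, {4 5} are in the MST → 1.

1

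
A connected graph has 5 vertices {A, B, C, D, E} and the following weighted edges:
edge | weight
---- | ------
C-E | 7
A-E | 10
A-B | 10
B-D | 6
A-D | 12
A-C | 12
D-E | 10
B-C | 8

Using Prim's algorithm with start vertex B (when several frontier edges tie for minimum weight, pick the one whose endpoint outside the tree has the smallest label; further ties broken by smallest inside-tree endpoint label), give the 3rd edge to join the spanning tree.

Grow the tree from B using Prim:
Step 1: cheapest edge leaving the tree is B-D (6); add D.
Step 2: cheapest edge leaving the tree is B-C (8); add C.
Step 3: cheapest edge leaving the tree is C-E (7); add E.
Step 4: cheapest edge leaving the tree is A-B (10); add A.
The 3rd edge added is C-E.

C-E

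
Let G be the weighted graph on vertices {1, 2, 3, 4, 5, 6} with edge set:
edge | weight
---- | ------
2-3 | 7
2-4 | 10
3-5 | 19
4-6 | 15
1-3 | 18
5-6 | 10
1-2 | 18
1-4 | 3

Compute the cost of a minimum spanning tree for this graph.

45

Prim's algorithm from 1:
Step 1: frontier [1-4 3, 1-2 18, 1-3 18] → take 1-4 (3); add 4.
Step 2: frontier [1-2 18, 1-3 18, 2-4 10, 4-6 15] → take 2-4 (10); add 2.
Step 3: frontier [1-3 18, 2-3 7, 4-6 15] → take 2-3 (7); add 3.
Step 4: frontier [3-5 19, 4-6 15] → take 4-6 (15); add 6.
Step 5: frontier [3-5 19, 5-6 10] → take 5-6 (10); add 5.
MST edges: 1-4, 2-4, 2-3, 4-6, 5-6; total weight 3+10+7+15+10 = 45.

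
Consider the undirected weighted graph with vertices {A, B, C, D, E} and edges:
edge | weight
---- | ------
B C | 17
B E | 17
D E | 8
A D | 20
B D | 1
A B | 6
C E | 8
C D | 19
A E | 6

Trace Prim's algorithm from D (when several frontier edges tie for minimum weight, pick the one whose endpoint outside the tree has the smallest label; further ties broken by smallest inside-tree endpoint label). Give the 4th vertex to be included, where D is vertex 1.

Grow the tree from D using Prim:
Step 1: frontier [B D 1, D E 8, C D 19, A D 20] → take B D (1); add B.
Step 2: frontier [A B 6, B C 17, B E 17, D E 8, C D 19, A D 20] → take A B (6); add A.
Step 3: frontier [A E 6, B C 17, B E 17, D E 8, C D 19] → take A E (6); add E.
Step 4: frontier [B C 17, C D 19, C E 8] → take C E (8); add C.
Vertex order: D, B, A, E, C. The 4th vertex is E.

E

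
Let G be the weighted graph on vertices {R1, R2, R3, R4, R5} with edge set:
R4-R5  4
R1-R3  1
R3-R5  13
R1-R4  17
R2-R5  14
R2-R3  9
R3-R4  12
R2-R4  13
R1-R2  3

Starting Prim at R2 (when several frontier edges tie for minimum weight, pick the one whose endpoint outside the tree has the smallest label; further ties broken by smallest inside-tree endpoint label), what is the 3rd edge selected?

R3-R4

Prim, starting at R2.
Step 1: cheapest edge leaving the tree is R1-R2 (3); add R1.
Step 2: cheapest edge leaving the tree is R1-R3 (1); add R3.
Step 3: cheapest edge leaving the tree is R3-R4 (12); add R4.
Step 4: cheapest edge leaving the tree is R4-R5 (4); add R5.
The 3rd edge added is R3-R4.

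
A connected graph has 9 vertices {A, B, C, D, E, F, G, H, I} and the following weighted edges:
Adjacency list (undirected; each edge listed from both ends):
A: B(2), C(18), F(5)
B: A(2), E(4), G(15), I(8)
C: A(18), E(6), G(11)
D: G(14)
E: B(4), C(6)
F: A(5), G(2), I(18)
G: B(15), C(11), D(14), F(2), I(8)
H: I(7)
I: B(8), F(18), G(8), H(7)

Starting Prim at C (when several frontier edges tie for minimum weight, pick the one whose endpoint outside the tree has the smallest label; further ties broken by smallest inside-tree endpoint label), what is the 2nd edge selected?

B-E

Prim, starting at C.
Step 1: frontier [C—E 6, C—G 11, A—C 18] → take C—E (6); add E.
Step 2: frontier [C—G 11, A—C 18, B—E 4] → take B—E (4); add B.
Step 3: frontier [A—B 2, B—I 8, B—G 15, C—G 11, A—C 18] → take A—B (2); add A.
Step 4: frontier [A—F 5, B—I 8, B—G 15, C—G 11] → take A—F (5); add F.
Step 5: frontier [B—I 8, B—G 15, C—G 11, F—G 2, F—I 18] → take F—G (2); add G.
Step 6: frontier [B—I 8, F—I 18, G—I 8, D—G 14] → take B—I (8); add I.
Step 7: frontier [D—G 14, H—I 7] → take H—I (7); add H.
Step 8: frontier [D—G 14] → take D—G (14); add D.
The 2nd edge added is B—E.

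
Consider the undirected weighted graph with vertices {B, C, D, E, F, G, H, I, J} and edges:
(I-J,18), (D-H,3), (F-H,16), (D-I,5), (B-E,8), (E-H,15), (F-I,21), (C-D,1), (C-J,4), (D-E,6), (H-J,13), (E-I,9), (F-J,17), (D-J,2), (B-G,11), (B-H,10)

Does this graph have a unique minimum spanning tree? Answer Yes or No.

Sort edges by weight, then run Kruskal:
C-D (1): add — endpoints in different components.
D-J (2): add — endpoints in different components.
D-H (3): add — endpoints in different components.
C-J (4): skip — C and J already connected.
D-I (5): add — endpoints in different components.
D-E (6): add — endpoints in different components.
B-E (8): add — endpoints in different components.
E-I (9): skip — E and I already connected.
B-H (10): skip — B and H already connected.
B-G (11): add — endpoints in different components.
H-J (13): skip — H and J already connected.
E-H (15): skip — E and H already connected.
F-H (16): add — endpoints in different components.
Every non-tree edge has weight strictly greater than the heaviest edge on the tree path between its endpoints, so the MST is unique.

Yes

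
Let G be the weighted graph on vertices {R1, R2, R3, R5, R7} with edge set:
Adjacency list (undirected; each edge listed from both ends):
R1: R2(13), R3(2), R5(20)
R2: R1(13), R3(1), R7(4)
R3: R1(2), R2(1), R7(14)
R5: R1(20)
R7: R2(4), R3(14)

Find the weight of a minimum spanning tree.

Prim's algorithm from R5:
Step 1: cheapest edge leaving the tree is R1–R5 (20); add R1.
Step 2: cheapest edge leaving the tree is R1–R3 (2); add R3.
Step 3: cheapest edge leaving the tree is R2–R3 (1); add R2.
Step 4: cheapest edge leaving the tree is R2–R7 (4); add R7.
MST edges: R1–R5, R1–R3, R2–R3, R2–R7; total weight 20+2+1+4 = 27.

27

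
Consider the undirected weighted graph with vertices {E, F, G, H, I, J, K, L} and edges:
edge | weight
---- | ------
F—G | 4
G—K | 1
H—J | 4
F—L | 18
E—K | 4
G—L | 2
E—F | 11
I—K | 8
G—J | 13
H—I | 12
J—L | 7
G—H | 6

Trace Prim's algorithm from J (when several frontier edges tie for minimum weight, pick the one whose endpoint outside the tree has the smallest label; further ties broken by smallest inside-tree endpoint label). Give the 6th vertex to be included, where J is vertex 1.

E

Grow the tree from J using Prim:
Step 1: frontier [H—J 4, J—L 7, G—J 13] → take H—J (4); add H.
Step 2: frontier [G—H 6, H—I 12, J—L 7, G—J 13] → take G—H (6); add G.
Step 3: frontier [G—K 1, G—L 2, F—G 4, H—I 12, J—L 7] → take G—K (1); add K.
Step 4: frontier [G—L 2, F—G 4, H—I 12, J—L 7, E—K 4, I—K 8] → take G—L (2); add L.
Step 5: frontier [F—G 4, H—I 12, E—K 4, I—K 8, F—L 18] → take E—K (4); add E.
Step 6: frontier [E—F 11, F—G 4, H—I 12, I—K 8, F—L 18] → take F—G (4); add F.
Step 7: frontier [H—I 12, I—K 8] → take I—K (8); add I.
Vertex order: J, H, G, K, L, E, F, I. The 6th vertex is E.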